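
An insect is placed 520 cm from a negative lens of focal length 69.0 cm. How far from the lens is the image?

60.9 cm

For a negative lens, f = -69.0 cm.
Lens equation: 1/v = 1/f − 1/u = 1/(-69.00) − 1/(520) = -0.01449 − 0.001923 = -0.01642, so v = -60.9 cm.
The image is virtual, upright and reduced, on the same side as the object.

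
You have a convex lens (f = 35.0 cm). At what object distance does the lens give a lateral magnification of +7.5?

30.3 cm

m = −d_i/d_o ⇒ d_i = −m·d_o.
1/f = 1/d_o + 1/d_i = 1/d_o − 1/(m·d_o) = (1 − 1/m)/d_o, so d_o = f(1 − 1/m) = (35.00)(1 − 1/(+7.5)) = 30.3 cm.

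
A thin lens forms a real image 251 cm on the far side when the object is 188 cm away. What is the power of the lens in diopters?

d_i = +251 cm.
1/f = 1/d_o + 1/d_i = 1/(188) + 1/(251) = 0.009303 cm⁻¹.
f = 107.5 cm = 1.075 m, so P = 1/f = +0.930 D.

P = +0.930 D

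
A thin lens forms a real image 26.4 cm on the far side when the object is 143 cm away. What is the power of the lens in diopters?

P = +4.49 D

d_i = +26.4 cm.
1/f = 1/d_o + 1/d_i = 1/(143) + 1/(26.4) = 0.04487 cm⁻¹.
f = 22.29 cm = 0.2229 m, so P = 1/f = +4.49 D.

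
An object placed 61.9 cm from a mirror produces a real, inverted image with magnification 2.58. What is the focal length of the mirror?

f = 44.6 cm (concave)

m = −d_i/d_o ⇒ d_i = −m·d_o = −(-2.58)·(61.9) = 159.7 cm.
1/f = 1/d_o + 1/d_i = 1/(61.9) + 1/(159.7) = 0.02242, so f = 44.6 cm.
Since f is positive, the mirror is concave.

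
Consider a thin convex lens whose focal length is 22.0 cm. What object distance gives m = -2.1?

32.5 cm

m = −d_i/d_o ⇒ d_i = −m·d_o.
1/f = 1/d_o + 1/d_i = 1/d_o − 1/(m·d_o) = (1 − 1/m)/d_o, so d_o = f(1 − 1/m) = (22.00)(1 − 1/(-2.1)) = 32.5 cm.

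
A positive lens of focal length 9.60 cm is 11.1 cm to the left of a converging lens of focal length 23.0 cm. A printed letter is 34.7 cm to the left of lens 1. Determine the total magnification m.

m = -0.349

Lens 1: 1/d_i1 = 1/(9.60) − 1/(34.7) = 0.07535, so d_i1 = 13.27 cm; m₁ = −d_i1/d_o1 = -0.3824.
d_o2 = 11.1 − (13.27) = -2.170 cm (virtual object).
Lens 2: 1/d_i2 = 1/(23.0) − 1/(-2.170) = 0.5043, so d_i2 = 1.983 cm; m₂ = −d_i2/d_o2 = +0.9138.
m = m₁·m₂ = (-0.3824)(+0.9138) = -0.349.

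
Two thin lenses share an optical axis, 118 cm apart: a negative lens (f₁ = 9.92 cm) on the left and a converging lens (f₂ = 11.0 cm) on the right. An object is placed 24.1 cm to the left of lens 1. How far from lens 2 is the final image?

12.1 cm

Lens 1 is diverging, so f₁ = −9.92 cm.
Lens 1: 1/d_i1 = 1/f₁ − 1/d_o1 = 1/(-9.92) − 1/(24.1) = -0.1423, so d_i1 = -7.027 cm.
The intermediate image is 7.027 cm to the left of lens 1 (virtual), which is 118 − (-7.027) = 125.0 cm to the left of lens 2, so d_o2 = +125.0 cm.
Lens 2: 1/d_i2 = 1/f₂ − 1/d_o2 = 1/(11.0) − 1/(125.0) = 0.08291, so d_i2 = 12.1 cm.
The final image is real, 12.1 cm to the right of lens 2 (overall magnification ≈ -0.028).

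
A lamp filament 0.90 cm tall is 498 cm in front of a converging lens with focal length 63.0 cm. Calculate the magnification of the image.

m = -0.145

1/d_i = 1/f − 1/d_o = 1/(63.00) − 1/(498) = 0.01386, so d_i = 72.12 cm.
m = −d_i/d_o = −(72.12)/(498) = -0.145.
The image is real, inverted and reduced, on the far side of the lens.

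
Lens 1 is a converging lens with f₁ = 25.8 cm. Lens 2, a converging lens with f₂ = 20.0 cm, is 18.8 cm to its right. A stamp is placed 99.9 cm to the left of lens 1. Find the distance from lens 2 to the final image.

8.88 cm

Lens 1: 1/d_i1 = 1/f₁ − 1/d_o1 = 1/(25.8) − 1/(99.9) = 0.02875, so d_i1 = 34.78 cm.
The intermediate image is 34.78 cm to the right of lens 1, which lies 15.98 cm to the right of lens 2 — a virtual object — so d_o2 = −15.98 cm.
Lens 2: 1/d_i2 = 1/f₂ − 1/d_o2 = 1/(20.0) − 1/(-15.98) = 0.1126, so d_i2 = 8.88 cm.
The final image is real, 8.88 cm to the right of lens 2 (overall magnification ≈ -0.19).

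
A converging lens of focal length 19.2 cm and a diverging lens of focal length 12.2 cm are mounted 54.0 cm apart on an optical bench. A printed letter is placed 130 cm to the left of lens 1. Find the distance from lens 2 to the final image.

Lens 1: 1/d_i1 = 1/f₁ − 1/d_o1 = 1/(19.2) − 1/(130) = 0.04439, so d_i1 = 22.53 cm.
The intermediate image is 22.53 cm to the right of lens 1, which is 54.0 − (22.53) = 31.47 cm to the left of lens 2, so d_o2 = +31.47 cm.
Lens 2 is diverging, so f₂ = −12.2 cm.
Lens 2: 1/d_i2 = 1/f₂ − 1/d_o2 = 1/(-12.2) − 1/(31.47) = -0.1137, so d_i2 = -8.79 cm.
The final image is virtual, 8.79 cm to the left of lens 2 (overall magnification ≈ -0.048).

8.79 cm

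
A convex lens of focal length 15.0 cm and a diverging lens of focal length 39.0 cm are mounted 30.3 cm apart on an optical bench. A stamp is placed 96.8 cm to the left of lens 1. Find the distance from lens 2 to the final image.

Lens 1: 1/d_i1 = 1/f₁ − 1/d_o1 = 1/(15.0) − 1/(96.8) = 0.05634, so d_i1 = 17.75 cm.
The intermediate image is 17.75 cm to the right of lens 1, which is 30.3 − (17.75) = 12.55 cm to the left of lens 2, so d_o2 = +12.55 cm.
Lens 2 is diverging, so f₂ = −39.0 cm.
Lens 2: 1/d_i2 = 1/f₂ − 1/d_o2 = 1/(-39.0) − 1/(12.55) = -0.1053, so d_i2 = -9.49 cm.
The final image is virtual, 9.49 cm to the left of lens 2 (overall magnification ≈ -0.14).

9.49 cm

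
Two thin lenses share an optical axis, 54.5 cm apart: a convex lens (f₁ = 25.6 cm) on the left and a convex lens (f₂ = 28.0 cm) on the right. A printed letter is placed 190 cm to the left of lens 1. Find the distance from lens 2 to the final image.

226 cm

Lens 1: 1/d_i1 = 1/f₁ − 1/d_o1 = 1/(25.6) − 1/(190) = 0.03380, so d_i1 = 29.59 cm.
The intermediate image is 29.59 cm to the right of lens 1, which is 54.5 − (29.59) = 24.91 cm to the left of lens 2, so d_o2 = +24.91 cm.
Lens 2: 1/d_i2 = 1/f₂ − 1/d_o2 = 1/(28.0) − 1/(24.91) = -0.004430, so d_i2 = -226 cm.
The final image is virtual, 226 cm to the left of lens 2 (overall magnification ≈ -1.4).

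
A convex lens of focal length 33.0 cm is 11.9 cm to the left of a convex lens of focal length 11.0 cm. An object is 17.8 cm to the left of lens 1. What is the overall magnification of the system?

Lens 1: 1/d_i1 = 1/(33.0) − 1/(17.8) = -0.02588, so d_i1 = -38.64 cm; m₁ = −d_i1/d_o1 = +2.171.
d_o2 = 11.9 − (-38.64) = 50.54 cm.
Lens 2: 1/d_i2 = 1/(11.0) − 1/(50.54) = 0.07112, so d_i2 = 14.06 cm; m₂ = −d_i2/d_o2 = -0.2782.
m = m₁·m₂ = (+2.171)(-0.2782) = -0.604.

m = -0.604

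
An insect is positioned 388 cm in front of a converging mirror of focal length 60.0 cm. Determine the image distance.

Mirror equation: 1/v = 1/f − 1/u = 1/(60.00) − 1/(388) = 0.01667 − 0.002577 = 0.01409, so v = 71.0 cm.
The image is real, inverted and reduced, in front of the mirror.

71.0 cm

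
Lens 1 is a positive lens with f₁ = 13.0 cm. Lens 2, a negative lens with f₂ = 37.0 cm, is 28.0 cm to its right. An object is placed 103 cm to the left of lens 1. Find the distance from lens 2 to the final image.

Lens 1: 1/d_i1 = 1/f₁ − 1/d_o1 = 1/(13.0) − 1/(103) = 0.06721, so d_i1 = 14.88 cm.
The intermediate image is 14.88 cm to the right of lens 1, which is 28.0 − (14.88) = 13.12 cm to the left of lens 2, so d_o2 = +13.12 cm.
Lens 2 is diverging, so f₂ = −37.0 cm.
Lens 2: 1/d_i2 = 1/f₂ − 1/d_o2 = 1/(-37.0) − 1/(13.12) = -0.1032, so d_i2 = -9.69 cm.
The final image is virtual, 9.69 cm to the left of lens 2 (overall magnification ≈ -0.11).

9.69 cm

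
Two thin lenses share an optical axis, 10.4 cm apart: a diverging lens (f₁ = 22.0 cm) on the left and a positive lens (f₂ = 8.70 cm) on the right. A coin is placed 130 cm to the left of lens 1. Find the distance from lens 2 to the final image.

Lens 1 is diverging, so f₁ = −22.0 cm.
Lens 1: 1/d_i1 = 1/f₁ − 1/d_o1 = 1/(-22.0) − 1/(130) = -0.05315, so d_i1 = -18.82 cm.
The intermediate image is 18.82 cm to the left of lens 1 (virtual), which is 10.4 − (-18.82) = 29.22 cm to the left of lens 2, so d_o2 = +29.22 cm.
Lens 2: 1/d_i2 = 1/f₂ − 1/d_o2 = 1/(8.70) − 1/(29.22) = 0.08072, so d_i2 = 12.4 cm.
The final image is real, 12.4 cm to the right of lens 2 (overall magnification ≈ -0.061).

12.4 cm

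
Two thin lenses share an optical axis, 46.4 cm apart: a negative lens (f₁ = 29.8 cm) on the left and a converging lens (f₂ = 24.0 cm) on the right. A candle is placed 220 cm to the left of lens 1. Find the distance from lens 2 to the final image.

Lens 1 is diverging, so f₁ = −29.8 cm.
Lens 1: 1/d_i1 = 1/f₁ − 1/d_o1 = 1/(-29.8) − 1/(220) = -0.03810, so d_i1 = -26.24 cm.
The intermediate image is 26.24 cm to the left of lens 1 (virtual), which is 46.4 − (-26.24) = 72.64 cm to the left of lens 2, so d_o2 = +72.64 cm.
Lens 2: 1/d_i2 = 1/f₂ − 1/d_o2 = 1/(24.0) − 1/(72.64) = 0.02790, so d_i2 = 35.8 cm.
The final image is real, 35.8 cm to the right of lens 2 (overall magnification ≈ -0.059).

35.8 cm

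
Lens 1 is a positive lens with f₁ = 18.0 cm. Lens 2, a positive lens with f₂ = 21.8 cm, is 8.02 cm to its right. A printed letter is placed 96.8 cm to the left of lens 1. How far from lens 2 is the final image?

Lens 1: 1/d_i1 = 1/f₁ − 1/d_o1 = 1/(18.0) − 1/(96.8) = 0.04522, so d_i1 = 22.11 cm.
The intermediate image is 22.11 cm to the right of lens 1, which lies 14.09 cm to the right of lens 2 — a virtual object — so d_o2 = −14.09 cm.
Lens 2: 1/d_i2 = 1/f₂ − 1/d_o2 = 1/(21.8) − 1/(-14.09) = 0.1168, so d_i2 = 8.56 cm.
The final image is real, 8.56 cm to the right of lens 2 (overall magnification ≈ -0.14).

8.56 cm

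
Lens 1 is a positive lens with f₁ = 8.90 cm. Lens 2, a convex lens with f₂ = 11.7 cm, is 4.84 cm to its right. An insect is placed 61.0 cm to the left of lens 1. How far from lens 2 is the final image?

3.78 cm

Lens 1: 1/d_i1 = 1/f₁ − 1/d_o1 = 1/(8.90) − 1/(61.0) = 0.09597, so d_i1 = 10.42 cm.
The intermediate image is 10.42 cm to the right of lens 1, which lies 5.580 cm to the right of lens 2 — a virtual object — so d_o2 = −5.580 cm.
Lens 2: 1/d_i2 = 1/f₂ − 1/d_o2 = 1/(11.7) − 1/(-5.580) = 0.2647, so d_i2 = 3.78 cm.
The final image is real, 3.78 cm to the right of lens 2 (overall magnification ≈ -0.12).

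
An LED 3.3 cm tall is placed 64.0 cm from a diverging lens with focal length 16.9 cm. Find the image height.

For a diverging lens, f = -16.9 cm.
1/d_i = 1/f − 1/d_o = 1/(-16.90) − 1/(64.0) = -0.07480, so d_i = -13.37 cm.
m = −d_i/d_o = +0.2089.
|h_i| = |m|·h_o = 0.2089 × 3.3 = 0.689 cm. The image is virtual, upright and reduced, on the same side as the object.

0.689 cm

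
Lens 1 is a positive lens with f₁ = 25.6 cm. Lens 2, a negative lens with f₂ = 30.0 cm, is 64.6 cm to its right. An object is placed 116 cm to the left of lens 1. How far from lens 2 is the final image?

15.4 cm

Lens 1: 1/d_i1 = 1/f₁ − 1/d_o1 = 1/(25.6) − 1/(116) = 0.03044, so d_i1 = 32.85 cm.
The intermediate image is 32.85 cm to the right of lens 1, which is 64.6 − (32.85) = 31.75 cm to the left of lens 2, so d_o2 = +31.75 cm.
Lens 2 is diverging, so f₂ = −30.0 cm.
Lens 2: 1/d_i2 = 1/f₂ − 1/d_o2 = 1/(-30.0) − 1/(31.75) = -0.06483, so d_i2 = -15.4 cm.
The final image is virtual, 15.4 cm to the left of lens 2 (overall magnification ≈ -0.14).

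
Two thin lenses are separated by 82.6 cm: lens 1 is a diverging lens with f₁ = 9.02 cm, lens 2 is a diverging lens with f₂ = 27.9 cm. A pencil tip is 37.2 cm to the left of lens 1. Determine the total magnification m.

m = +0.0462

f₁ = −9.02 cm (diverging).
Lens 1: 1/d_i1 = 1/(-9.02) − 1/(37.2) = -0.1377, so d_i1 = -7.260 cm; m₁ = −d_i1/d_o1 = +0.1952.
d_o2 = 82.6 − (-7.260) = 89.86 cm.
f₂ = −27.9 cm (diverging).
Lens 2: 1/d_i2 = 1/(-27.9) − 1/(89.86) = -0.04697, so d_i2 = -21.29 cm; m₂ = −d_i2/d_o2 = +0.2369.
m = m₁·m₂ = (+0.1952)(+0.2369) = +0.0462.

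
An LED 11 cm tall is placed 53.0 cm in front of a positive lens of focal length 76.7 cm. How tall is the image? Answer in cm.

1/d_i = 1/f − 1/d_o = 1/(76.70) − 1/(53.0) = -0.005830, so d_i = -171.5 cm.
m = −d_i/d_o = +3.236.
|h_i| = |m|·h_o = 3.236 × 11 = 35.6 cm. The image is virtual, upright and enlarged, on the same side as the object.

35.6 cm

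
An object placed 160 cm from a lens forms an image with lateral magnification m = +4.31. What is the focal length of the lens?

m = −d_i/d_o ⇒ d_i = −m·d_o = −(+4.31)·(160) = -689.6 cm.
1/f = 1/d_o + 1/d_i = 1/(160) + 1/(-689.6) = 0.004800, so f = 208 cm.
Since f is positive, the lens is converging.

f = 208 cm (converging)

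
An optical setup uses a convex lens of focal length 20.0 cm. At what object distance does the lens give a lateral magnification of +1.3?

4.62 cm

m = −d_i/d_o ⇒ d_i = −m·d_o.
1/f = 1/d_o + 1/d_i = 1/d_o − 1/(m·d_o) = (1 − 1/m)/d_o, so d_o = f(1 − 1/m) = (20.00)(1 − 1/(+1.3)) = 4.62 cm.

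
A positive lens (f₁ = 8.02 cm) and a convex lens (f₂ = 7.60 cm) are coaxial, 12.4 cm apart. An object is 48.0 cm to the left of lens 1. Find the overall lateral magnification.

m = -0.316

Lens 1: 1/d_i1 = 1/(8.02) − 1/(48.0) = 0.1039, so d_i1 = 9.629 cm; m₁ = −d_i1/d_o1 = -0.2006.
d_o2 = 12.4 − (9.629) = 2.771 cm.
Lens 2: 1/d_i2 = 1/(7.60) − 1/(2.771) = -0.2293, so d_i2 = -4.361 cm; m₂ = −d_i2/d_o2 = +1.574.
m = m₁·m₂ = (-0.2006)(+1.574) = -0.316.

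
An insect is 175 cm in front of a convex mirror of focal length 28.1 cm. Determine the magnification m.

For a convex mirror, f = -28.1 cm.
1/d_i = 1/f − 1/d_o = 1/(-28.10) − 1/(175) = -0.04130, so d_i = -24.21 cm.
m = −d_i/d_o = −(-24.21)/(175) = +0.138.
The image is virtual, upright and reduced, behind the mirror.

m = +0.138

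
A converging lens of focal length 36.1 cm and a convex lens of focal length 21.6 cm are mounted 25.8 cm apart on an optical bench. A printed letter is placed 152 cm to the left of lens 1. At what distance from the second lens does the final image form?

Lens 1: 1/d_i1 = 1/f₁ − 1/d_o1 = 1/(36.1) − 1/(152) = 0.02112, so d_i1 = 47.34 cm.
The intermediate image is 47.34 cm to the right of lens 1, which lies 21.54 cm to the right of lens 2 — a virtual object — so d_o2 = −21.54 cm.
Lens 2: 1/d_i2 = 1/f₂ − 1/d_o2 = 1/(21.6) − 1/(-21.54) = 0.09272, so d_i2 = 10.8 cm.
The final image is real, 10.8 cm to the right of lens 2 (overall magnification ≈ -0.16).

10.8 cm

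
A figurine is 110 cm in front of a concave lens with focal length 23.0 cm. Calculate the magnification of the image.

For a concave lens, f = -23.0 cm.
1/d_i = 1/f − 1/d_o = 1/(-23.00) − 1/(110) = -0.05257, so d_i = -19.02 cm.
m = −d_i/d_o = −(-19.02)/(110) = +0.173.
The image is virtual, upright and reduced, on the same side as the object.

m = +0.173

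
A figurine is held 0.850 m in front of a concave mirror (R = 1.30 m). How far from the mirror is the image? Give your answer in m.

f = R/2 = 1.30/2 = 0.6500 m.
Mirror equation: 1/q = 1/f − 1/p = 1/(0.6500) − 1/(0.850) = 1.538 − 1.176 = 0.3620, so q = 2.76 m.
The image is real, inverted and enlarged, in front of the mirror.

2.76 m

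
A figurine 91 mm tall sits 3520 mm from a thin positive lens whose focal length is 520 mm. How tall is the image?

1/d_i = 1/f − 1/d_o = 1/(520.0) − 1/(3520) = 0.001639, so d_i = 610.1 mm.
m = −d_i/d_o = -0.1733.
|h_i| = |m|·h_o = 0.1733 × 91 = 15.8 mm. The image is real, inverted and reduced, on the far side of the lens.

15.8 mm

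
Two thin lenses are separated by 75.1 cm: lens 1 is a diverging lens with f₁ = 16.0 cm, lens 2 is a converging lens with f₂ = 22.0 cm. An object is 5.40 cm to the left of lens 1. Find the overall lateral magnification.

f₁ = −16.0 cm (diverging).
Lens 1: 1/d_i1 = 1/(-16.0) − 1/(5.40) = -0.2477, so d_i1 = -4.037 cm; m₁ = −d_i1/d_o1 = +0.7476.
d_o2 = 75.1 − (-4.037) = 79.14 cm.
Lens 2: 1/d_i2 = 1/(22.0) − 1/(79.14) = 0.03282, so d_i2 = 30.47 cm; m₂ = −d_i2/d_o2 = -0.3850.
m = m₁·m₂ = (+0.7476)(-0.3850) = -0.288.

m = -0.288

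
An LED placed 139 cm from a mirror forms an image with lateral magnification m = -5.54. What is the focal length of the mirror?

m = −d_i/d_o ⇒ d_i = −m·d_o = −(-5.54)·(139) = 770.1 cm.
1/f = 1/d_o + 1/d_i = 1/(139) + 1/(770.1) = 0.008493, so f = 118 cm.
Since f is positive, the mirror is concave.

f = 118 cm (concave)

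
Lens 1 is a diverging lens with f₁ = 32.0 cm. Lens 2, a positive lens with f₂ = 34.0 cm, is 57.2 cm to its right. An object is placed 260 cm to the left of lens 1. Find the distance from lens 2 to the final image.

56.4 cm

Lens 1 is diverging, so f₁ = −32.0 cm.
Lens 1: 1/d_i1 = 1/f₁ − 1/d_o1 = 1/(-32.0) − 1/(260) = -0.03510, so d_i1 = -28.49 cm.
The intermediate image is 28.49 cm to the left of lens 1 (virtual), which is 57.2 − (-28.49) = 85.69 cm to the left of lens 2, so d_o2 = +85.69 cm.
Lens 2: 1/d_i2 = 1/f₂ − 1/d_o2 = 1/(34.0) − 1/(85.69) = 0.01774, so d_i2 = 56.4 cm.
The final image is real, 56.4 cm to the right of lens 2 (overall magnification ≈ -0.072).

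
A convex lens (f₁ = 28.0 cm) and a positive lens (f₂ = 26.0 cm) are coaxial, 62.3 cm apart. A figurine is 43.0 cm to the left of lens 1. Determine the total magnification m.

m = -1.10

Lens 1: 1/d_i1 = 1/(28.0) − 1/(43.0) = 0.01246, so d_i1 = 80.27 cm; m₁ = −d_i1/d_o1 = -1.867.
d_o2 = 62.3 − (80.27) = -17.97 cm (virtual object).
Lens 2: 1/d_i2 = 1/(26.0) − 1/(-17.97) = 0.09411, so d_i2 = 10.63 cm; m₂ = −d_i2/d_o2 = +0.5913.
m = m₁·m₂ = (-1.867)(+0.5913) = -1.10.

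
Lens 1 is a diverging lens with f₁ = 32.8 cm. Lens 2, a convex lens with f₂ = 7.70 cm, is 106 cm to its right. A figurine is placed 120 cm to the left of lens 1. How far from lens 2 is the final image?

8.18 cm

Lens 1 is diverging, so f₁ = −32.8 cm.
Lens 1: 1/d_i1 = 1/f₁ − 1/d_o1 = 1/(-32.8) − 1/(120) = -0.03882, so d_i1 = -25.76 cm.
The intermediate image is 25.76 cm to the left of lens 1 (virtual), which is 106 − (-25.76) = 131.8 cm to the left of lens 2, so d_o2 = +131.8 cm.
Lens 2: 1/d_i2 = 1/f₂ − 1/d_o2 = 1/(7.70) − 1/(131.8) = 0.1223, so d_i2 = 8.18 cm.
The final image is real, 8.18 cm to the right of lens 2 (overall magnification ≈ -0.013).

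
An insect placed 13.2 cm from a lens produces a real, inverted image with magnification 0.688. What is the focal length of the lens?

m = −d_i/d_o ⇒ d_i = −m·d_o = −(-0.688)·(13.2) = 9.082 cm.
1/f = 1/d_o + 1/d_i = 1/(13.2) + 1/(9.082) = 0.1859, so f = 5.38 cm.
Since f is positive, the lens is converging.

f = 5.38 cm (converging)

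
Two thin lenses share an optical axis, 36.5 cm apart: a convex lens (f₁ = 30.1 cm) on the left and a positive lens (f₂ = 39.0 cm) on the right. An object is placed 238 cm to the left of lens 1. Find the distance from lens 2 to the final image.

Lens 1: 1/d_i1 = 1/f₁ − 1/d_o1 = 1/(30.1) − 1/(238) = 0.02902, so d_i1 = 34.46 cm.
The intermediate image is 34.46 cm to the right of lens 1, which is 36.5 − (34.46) = 2.040 cm to the left of lens 2, so d_o2 = +2.040 cm.
Lens 2: 1/d_i2 = 1/f₂ − 1/d_o2 = 1/(39.0) − 1/(2.040) = -0.4646, so d_i2 = -2.15 cm.
The final image is virtual, 2.15 cm to the left of lens 2 (overall magnification ≈ -0.15).

2.15 cm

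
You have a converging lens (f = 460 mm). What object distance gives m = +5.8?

381 mm

m = −d_i/d_o ⇒ d_i = −m·d_o.
1/f = 1/d_o + 1/d_i = 1/d_o − 1/(m·d_o) = (1 − 1/m)/d_o, so d_o = f(1 − 1/m) = (460.0)(1 − 1/(+5.8)) = 381 mm.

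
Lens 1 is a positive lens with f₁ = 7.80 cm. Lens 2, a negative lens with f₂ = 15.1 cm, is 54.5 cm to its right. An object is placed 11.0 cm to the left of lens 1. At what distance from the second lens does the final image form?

9.77 cm

Lens 1: 1/d_i1 = 1/f₁ − 1/d_o1 = 1/(7.80) − 1/(11.0) = 0.03730, so d_i1 = 26.81 cm.
The intermediate image is 26.81 cm to the right of lens 1, which is 54.5 − (26.81) = 27.69 cm to the left of lens 2, so d_o2 = +27.69 cm.
Lens 2 is diverging, so f₂ = −15.1 cm.
Lens 2: 1/d_i2 = 1/f₂ − 1/d_o2 = 1/(-15.1) − 1/(27.69) = -0.1023, so d_i2 = -9.77 cm.
The final image is virtual, 9.77 cm to the left of lens 2 (overall magnification ≈ -0.86).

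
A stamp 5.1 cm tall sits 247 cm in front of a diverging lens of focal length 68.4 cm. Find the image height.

1.11 cm

For a diverging lens, f = -68.4 cm.
1/d_i = 1/f − 1/d_o = 1/(-68.40) − 1/(247) = -0.01867, so d_i = -53.57 cm.
m = −d_i/d_o = +0.2169.
|h_i| = |m|·h_o = 0.2169 × 5.1 = 1.11 cm. The image is virtual, upright and reduced, on the same side as the object.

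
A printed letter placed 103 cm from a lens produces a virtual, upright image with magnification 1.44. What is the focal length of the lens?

m = −d_i/d_o ⇒ d_i = −m·d_o = −(+1.44)·(103) = -148.3 cm.
1/f = 1/d_o + 1/d_i = 1/(103) + 1/(-148.3) = 0.002966, so f = 337 cm.
Since f is positive, the lens is converging.

f = 337 cm (converging)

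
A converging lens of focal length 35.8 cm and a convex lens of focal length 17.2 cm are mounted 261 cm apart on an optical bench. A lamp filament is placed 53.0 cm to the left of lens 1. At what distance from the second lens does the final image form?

19.4 cm

Lens 1: 1/d_i1 = 1/f₁ − 1/d_o1 = 1/(35.8) − 1/(53.0) = 0.009065, so d_i1 = 110.3 cm.
The intermediate image is 110.3 cm to the right of lens 1, which is 261 − (110.3) = 150.7 cm to the left of lens 2, so d_o2 = +150.7 cm.
Lens 2: 1/d_i2 = 1/f₂ − 1/d_o2 = 1/(17.2) − 1/(150.7) = 0.05150, so d_i2 = 19.4 cm.
The final image is real, 19.4 cm to the right of lens 2 (overall magnification ≈ 0.27).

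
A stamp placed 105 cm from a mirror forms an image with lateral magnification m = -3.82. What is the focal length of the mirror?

f = 83.2 cm (concave)

m = −d_i/d_o ⇒ d_i = −m·d_o = −(-3.82)·(105) = 401.1 cm.
1/f = 1/d_o + 1/d_i = 1/(105) + 1/(401.1) = 0.01202, so f = 83.2 cm.
Since f is positive, the mirror is concave.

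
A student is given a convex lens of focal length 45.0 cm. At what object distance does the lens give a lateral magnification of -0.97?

m = −d_i/d_o ⇒ d_i = −m·d_o.
1/f = 1/d_o + 1/d_i = 1/d_o − 1/(m·d_o) = (1 − 1/m)/d_o, so d_o = f(1 − 1/m) = (45.00)(1 − 1/(-0.97)) = 91.4 cm.

91.4 cm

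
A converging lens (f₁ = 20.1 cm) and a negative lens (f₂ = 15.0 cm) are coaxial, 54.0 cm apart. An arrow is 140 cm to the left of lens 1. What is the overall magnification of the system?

Lens 1: 1/d_i1 = 1/(20.1) − 1/(140) = 0.04261, so d_i1 = 23.47 cm; m₁ = −d_i1/d_o1 = -0.1676.
d_o2 = 54.0 − (23.47) = 30.53 cm.
f₂ = −15.0 cm (diverging).
Lens 2: 1/d_i2 = 1/(-15.0) − 1/(30.53) = -0.09942, so d_i2 = -10.06 cm; m₂ = −d_i2/d_o2 = +0.3295.
m = m₁·m₂ = (-0.1676)(+0.3295) = -0.0552.

m = -0.0552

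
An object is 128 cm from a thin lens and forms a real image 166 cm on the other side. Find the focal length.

Real image ⇒ d_i = +166 cm.
1/f = 1/d_o + 1/d_i = 1/(128) + 1/(166) = 0.01384, so f = 72.3 cm.
Since f is positive, the thin lens is converging.

f = 72.3 cm (converging)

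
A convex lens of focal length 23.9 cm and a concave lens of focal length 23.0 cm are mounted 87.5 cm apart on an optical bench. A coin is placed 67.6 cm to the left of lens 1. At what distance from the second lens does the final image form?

Lens 1: 1/d_i1 = 1/f₁ − 1/d_o1 = 1/(23.9) − 1/(67.6) = 0.02705, so d_i1 = 36.97 cm.
The intermediate image is 36.97 cm to the right of lens 1, which is 87.5 − (36.97) = 50.53 cm to the left of lens 2, so d_o2 = +50.53 cm.
Lens 2 is diverging, so f₂ = −23.0 cm.
Lens 2: 1/d_i2 = 1/f₂ − 1/d_o2 = 1/(-23.0) − 1/(50.53) = -0.06327, so d_i2 = -15.8 cm.
The final image is virtual, 15.8 cm to the left of lens 2 (overall magnification ≈ -0.17).

15.8 cm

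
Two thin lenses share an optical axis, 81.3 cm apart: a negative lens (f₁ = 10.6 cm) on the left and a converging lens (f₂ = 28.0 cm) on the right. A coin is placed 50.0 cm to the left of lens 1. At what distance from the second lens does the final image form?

Lens 1 is diverging, so f₁ = −10.6 cm.
Lens 1: 1/d_i1 = 1/f₁ − 1/d_o1 = 1/(-10.6) − 1/(50.0) = -0.1143, so d_i1 = -8.746 cm.
The intermediate image is 8.746 cm to the left of lens 1 (virtual), which is 81.3 − (-8.746) = 90.05 cm to the left of lens 2, so d_o2 = +90.05 cm.
Lens 2: 1/d_i2 = 1/f₂ − 1/d_o2 = 1/(28.0) − 1/(90.05) = 0.02461, so d_i2 = 40.6 cm.
The final image is real, 40.6 cm to the right of lens 2 (overall magnification ≈ -0.079).

40.6 cm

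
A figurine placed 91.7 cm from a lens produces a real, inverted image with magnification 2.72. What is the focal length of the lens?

m = −d_i/d_o ⇒ d_i = −m·d_o = −(-2.72)·(91.7) = 249.4 cm.
1/f = 1/d_o + 1/d_i = 1/(91.7) + 1/(249.4) = 0.01491, so f = 67.0 cm.
Since f is positive, the lens is converging.

f = 67.0 cm (converging)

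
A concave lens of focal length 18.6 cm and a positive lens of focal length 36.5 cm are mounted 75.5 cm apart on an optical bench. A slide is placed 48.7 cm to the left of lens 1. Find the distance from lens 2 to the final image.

61.9 cm

Lens 1 is diverging, so f₁ = −18.6 cm.
Lens 1: 1/d_i1 = 1/f₁ − 1/d_o1 = 1/(-18.6) − 1/(48.7) = -0.07430, so d_i1 = -13.46 cm.
The intermediate image is 13.46 cm to the left of lens 1 (virtual), which is 75.5 − (-13.46) = 88.96 cm to the left of lens 2, so d_o2 = +88.96 cm.
Lens 2: 1/d_i2 = 1/f₂ − 1/d_o2 = 1/(36.5) − 1/(88.96) = 0.01616, so d_i2 = 61.9 cm.
The final image is real, 61.9 cm to the right of lens 2 (overall magnification ≈ -0.19).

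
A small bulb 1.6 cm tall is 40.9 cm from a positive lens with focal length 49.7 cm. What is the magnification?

m = +5.65

1/d_i = 1/f − 1/d_o = 1/(49.70) − 1/(40.9) = -0.004329, so d_i = -231.0 cm.
m = −d_i/d_o = −(-231.0)/(40.9) = +5.65.
The image is virtual, upright and enlarged, on the same side as the object.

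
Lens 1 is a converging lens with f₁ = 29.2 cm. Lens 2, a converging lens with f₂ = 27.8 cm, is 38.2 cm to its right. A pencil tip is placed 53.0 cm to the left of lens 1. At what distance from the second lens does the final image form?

Lens 1: 1/d_i1 = 1/f₁ − 1/d_o1 = 1/(29.2) − 1/(53.0) = 0.01538, so d_i1 = 65.03 cm.
The intermediate image is 65.03 cm to the right of lens 1, which lies 26.83 cm to the right of lens 2 — a virtual object — so d_o2 = −26.83 cm.
Lens 2: 1/d_i2 = 1/f₂ − 1/d_o2 = 1/(27.8) − 1/(-26.83) = 0.07324, so d_i2 = 13.7 cm.
The final image is real, 13.7 cm to the right of lens 2 (overall magnification ≈ -0.62).

13.7 cm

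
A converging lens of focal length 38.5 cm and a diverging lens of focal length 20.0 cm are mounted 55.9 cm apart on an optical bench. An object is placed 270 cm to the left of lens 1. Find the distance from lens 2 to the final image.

Lens 1: 1/d_i1 = 1/f₁ − 1/d_o1 = 1/(38.5) − 1/(270) = 0.02227, so d_i1 = 44.90 cm.
The intermediate image is 44.90 cm to the right of lens 1, which is 55.9 − (44.90) = 11.00 cm to the left of lens 2, so d_o2 = +11.00 cm.
Lens 2 is diverging, so f₂ = −20.0 cm.
Lens 2: 1/d_i2 = 1/f₂ − 1/d_o2 = 1/(-20.0) − 1/(11.00) = -0.1409, so d_i2 = -7.10 cm.
The final image is virtual, 7.10 cm to the left of lens 2 (overall magnification ≈ -0.11).

7.10 cm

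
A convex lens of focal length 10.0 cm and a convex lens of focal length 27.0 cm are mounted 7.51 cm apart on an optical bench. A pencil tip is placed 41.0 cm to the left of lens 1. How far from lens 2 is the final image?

4.72 cm

Lens 1: 1/d_i1 = 1/f₁ − 1/d_o1 = 1/(10.0) − 1/(41.0) = 0.07561, so d_i1 = 13.23 cm.
The intermediate image is 13.23 cm to the right of lens 1, which lies 5.720 cm to the right of lens 2 — a virtual object — so d_o2 = −5.720 cm.
Lens 2: 1/d_i2 = 1/f₂ − 1/d_o2 = 1/(27.0) − 1/(-5.720) = 0.2119, so d_i2 = 4.72 cm.
The final image is real, 4.72 cm to the right of lens 2 (overall magnification ≈ -0.27).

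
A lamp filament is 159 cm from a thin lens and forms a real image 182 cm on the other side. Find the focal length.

Real image ⇒ d_i = +182 cm.
1/f = 1/d_o + 1/d_i = 1/(159) + 1/(182) = 0.01178, so f = 84.9 cm.
Since f is positive, the thin lens is converging.

f = 84.9 cm (converging)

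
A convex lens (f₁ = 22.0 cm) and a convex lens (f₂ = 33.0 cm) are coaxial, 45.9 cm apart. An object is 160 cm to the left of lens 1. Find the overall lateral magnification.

Lens 1: 1/d_i1 = 1/(22.0) − 1/(160) = 0.03920, so d_i1 = 25.51 cm; m₁ = −d_i1/d_o1 = -0.1594.
d_o2 = 45.9 − (25.51) = 20.39 cm.
Lens 2: 1/d_i2 = 1/(33.0) − 1/(20.39) = -0.01874, so d_i2 = -53.36 cm; m₂ = −d_i2/d_o2 = +2.617.
m = m₁·m₂ = (-0.1594)(+2.617) = -0.417.

m = -0.417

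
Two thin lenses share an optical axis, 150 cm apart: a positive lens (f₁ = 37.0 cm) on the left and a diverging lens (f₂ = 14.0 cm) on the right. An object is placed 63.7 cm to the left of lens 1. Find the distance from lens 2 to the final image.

11.4 cm

Lens 1: 1/d_i1 = 1/f₁ − 1/d_o1 = 1/(37.0) − 1/(63.7) = 0.01133, so d_i1 = 88.27 cm.
The intermediate image is 88.27 cm to the right of lens 1, which is 150 − (88.27) = 61.73 cm to the left of lens 2, so d_o2 = +61.73 cm.
Lens 2 is diverging, so f₂ = −14.0 cm.
Lens 2: 1/d_i2 = 1/f₂ − 1/d_o2 = 1/(-14.0) − 1/(61.73) = -0.08763, so d_i2 = -11.4 cm.
The final image is virtual, 11.4 cm to the left of lens 2 (overall magnification ≈ -0.26).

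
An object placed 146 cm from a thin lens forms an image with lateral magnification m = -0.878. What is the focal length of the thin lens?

m = −d_i/d_o ⇒ d_i = −m·d_o = −(-0.878)·(146) = 128.2 cm.
1/f = 1/d_o + 1/d_i = 1/(146) + 1/(128.2) = 0.01465, so f = 68.3 cm.
Since f is positive, the thin lens is converging.

f = 68.3 cm (converging)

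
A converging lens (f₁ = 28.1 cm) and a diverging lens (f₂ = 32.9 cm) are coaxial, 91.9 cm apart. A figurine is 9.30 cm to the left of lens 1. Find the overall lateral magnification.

m = +0.355

Lens 1: 1/d_i1 = 1/(28.1) − 1/(9.30) = -0.07194, so d_i1 = -13.90 cm; m₁ = −d_i1/d_o1 = +1.495.
d_o2 = 91.9 − (-13.90) = 105.8 cm.
f₂ = −32.9 cm (diverging).
Lens 2: 1/d_i2 = 1/(-32.9) − 1/(105.8) = -0.03985, so d_i2 = -25.10 cm; m₂ = −d_i2/d_o2 = +0.2372.
m = m₁·m₂ = (+1.495)(+0.2372) = +0.355.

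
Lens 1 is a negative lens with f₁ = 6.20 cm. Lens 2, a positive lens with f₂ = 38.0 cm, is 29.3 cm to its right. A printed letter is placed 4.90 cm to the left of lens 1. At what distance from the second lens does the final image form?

Lens 1 is diverging, so f₁ = −6.20 cm.
Lens 1: 1/d_i1 = 1/f₁ − 1/d_o1 = 1/(-6.20) − 1/(4.90) = -0.3654, so d_i1 = -2.737 cm.
The intermediate image is 2.737 cm to the left of lens 1 (virtual), which is 29.3 − (-2.737) = 32.04 cm to the left of lens 2, so d_o2 = +32.04 cm.
Lens 2: 1/d_i2 = 1/f₂ − 1/d_o2 = 1/(38.0) − 1/(32.04) = -0.004895, so d_i2 = -204 cm.
The final image is virtual, 204 cm to the left of lens 2 (overall magnification ≈ 3.6).

204 cm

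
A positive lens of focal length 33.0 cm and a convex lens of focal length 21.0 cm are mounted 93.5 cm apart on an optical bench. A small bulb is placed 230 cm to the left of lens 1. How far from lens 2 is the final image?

Lens 1: 1/d_i1 = 1/f₁ − 1/d_o1 = 1/(33.0) − 1/(230) = 0.02596, so d_i1 = 38.53 cm.
The intermediate image is 38.53 cm to the right of lens 1, which is 93.5 − (38.53) = 54.97 cm to the left of lens 2, so d_o2 = +54.97 cm.
Lens 2: 1/d_i2 = 1/f₂ − 1/d_o2 = 1/(21.0) − 1/(54.97) = 0.02943, so d_i2 = 34.0 cm.
The final image is real, 34.0 cm to the right of lens 2 (overall magnification ≈ 0.10).

34.0 cm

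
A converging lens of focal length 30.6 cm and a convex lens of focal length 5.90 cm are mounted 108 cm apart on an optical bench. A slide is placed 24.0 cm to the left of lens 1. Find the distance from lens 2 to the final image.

Lens 1: 1/d_i1 = 1/f₁ − 1/d_o1 = 1/(30.6) − 1/(24.0) = -0.008987, so d_i1 = -111.3 cm.
The intermediate image is 111.3 cm to the left of lens 1 (virtual), which is 108 − (-111.3) = 219.3 cm to the left of lens 2, so d_o2 = +219.3 cm.
Lens 2: 1/d_i2 = 1/f₂ − 1/d_o2 = 1/(5.90) − 1/(219.3) = 0.1649, so d_i2 = 6.06 cm.
The final image is real, 6.06 cm to the right of lens 2 (overall magnification ≈ -0.13).

6.06 cm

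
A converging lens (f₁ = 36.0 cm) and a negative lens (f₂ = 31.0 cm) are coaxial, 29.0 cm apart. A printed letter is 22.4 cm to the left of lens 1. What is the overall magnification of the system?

m = +0.688

Lens 1: 1/d_i1 = 1/(36.0) − 1/(22.4) = -0.01687, so d_i1 = -59.29 cm; m₁ = −d_i1/d_o1 = +2.647.
d_o2 = 29.0 − (-59.29) = 88.29 cm.
f₂ = −31.0 cm (diverging).
Lens 2: 1/d_i2 = 1/(-31.0) − 1/(88.29) = -0.04358, so d_i2 = -22.94 cm; m₂ = −d_i2/d_o2 = +0.2599.
m = m₁·m₂ = (+2.647)(+0.2599) = +0.688.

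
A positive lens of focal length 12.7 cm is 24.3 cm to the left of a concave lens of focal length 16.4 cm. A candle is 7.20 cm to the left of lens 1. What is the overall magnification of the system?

Lens 1: 1/d_i1 = 1/(12.7) − 1/(7.20) = -0.06015, so d_i1 = -16.63 cm; m₁ = −d_i1/d_o1 = +2.310.
d_o2 = 24.3 − (-16.63) = 40.93 cm.
f₂ = −16.4 cm (diverging).
Lens 2: 1/d_i2 = 1/(-16.4) − 1/(40.93) = -0.08541, so d_i2 = -11.71 cm; m₂ = −d_i2/d_o2 = +0.2861.
m = m₁·m₂ = (+2.310)(+0.2861) = +0.661.

m = +0.661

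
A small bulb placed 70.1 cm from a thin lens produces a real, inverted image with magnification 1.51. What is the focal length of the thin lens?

m = −d_i/d_o ⇒ d_i = −m·d_o = −(-1.51)·(70.1) = 105.9 cm.
1/f = 1/d_o + 1/d_i = 1/(70.1) + 1/(105.9) = 0.02371, so f = 42.2 cm.
Since f is positive, the thin lens is converging.

f = 42.2 cm (converging)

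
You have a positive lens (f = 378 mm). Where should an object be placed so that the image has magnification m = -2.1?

558 mm

m = −d_i/d_o ⇒ d_i = −m·d_o.
1/f = 1/d_o + 1/d_i = 1/d_o − 1/(m·d_o) = (1 − 1/m)/d_o, so d_o = f(1 − 1/m) = (378.0)(1 − 1/(-2.1)) = 558 mm.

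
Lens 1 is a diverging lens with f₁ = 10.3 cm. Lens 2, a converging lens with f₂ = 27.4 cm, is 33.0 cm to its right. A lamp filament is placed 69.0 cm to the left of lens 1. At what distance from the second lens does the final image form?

Lens 1 is diverging, so f₁ = −10.3 cm.
Lens 1: 1/d_i1 = 1/f₁ − 1/d_o1 = 1/(-10.3) − 1/(69.0) = -0.1116, so d_i1 = -8.962 cm.
The intermediate image is 8.962 cm to the left of lens 1 (virtual), which is 33.0 − (-8.962) = 41.96 cm to the left of lens 2, so d_o2 = +41.96 cm.
Lens 2: 1/d_i2 = 1/f₂ − 1/d_o2 = 1/(27.4) − 1/(41.96) = 0.01266, so d_i2 = 79.0 cm.
The final image is real, 79.0 cm to the right of lens 2 (overall magnification ≈ -0.24).

79.0 cm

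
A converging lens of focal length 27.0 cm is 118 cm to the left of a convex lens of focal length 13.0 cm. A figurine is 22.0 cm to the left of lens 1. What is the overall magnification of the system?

Lens 1: 1/d_i1 = 1/(27.0) − 1/(22.0) = -0.008418, so d_i1 = -118.8 cm; m₁ = −d_i1/d_o1 = +5.400.
d_o2 = 118 − (-118.8) = 236.8 cm.
Lens 2: 1/d_i2 = 1/(13.0) − 1/(236.8) = 0.07270, so d_i2 = 13.76 cm; m₂ = −d_i2/d_o2 = -0.05809.
m = m₁·m₂ = (+5.400)(-0.05809) = -0.314.

m = -0.314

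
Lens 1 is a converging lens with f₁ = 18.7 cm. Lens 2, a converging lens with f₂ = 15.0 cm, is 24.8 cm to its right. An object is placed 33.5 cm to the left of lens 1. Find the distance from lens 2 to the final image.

8.08 cm

Lens 1: 1/d_i1 = 1/f₁ − 1/d_o1 = 1/(18.7) − 1/(33.5) = 0.02363, so d_i1 = 42.33 cm.
The intermediate image is 42.33 cm to the right of lens 1, which lies 17.53 cm to the right of lens 2 — a virtual object — so d_o2 = −17.53 cm.
Lens 2: 1/d_i2 = 1/f₂ − 1/d_o2 = 1/(15.0) − 1/(-17.53) = 0.1237, so d_i2 = 8.08 cm.
The final image is real, 8.08 cm to the right of lens 2 (overall magnification ≈ -0.58).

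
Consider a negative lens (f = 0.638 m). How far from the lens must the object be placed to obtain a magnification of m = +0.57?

For a negative lens, f = -0.638 m.
m = −d_i/d_o ⇒ d_i = −m·d_o.
1/f = 1/d_o + 1/d_i = 1/d_o − 1/(m·d_o) = (1 − 1/m)/d_o, so d_o = f(1 − 1/m) = (-0.6380)(1 − 1/(+0.57)) = 0.481 m.

0.481 m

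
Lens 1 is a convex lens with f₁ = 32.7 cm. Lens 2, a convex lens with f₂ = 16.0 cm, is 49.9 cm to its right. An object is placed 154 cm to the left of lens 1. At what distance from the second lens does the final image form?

Lens 1: 1/d_i1 = 1/f₁ − 1/d_o1 = 1/(32.7) − 1/(154) = 0.02409, so d_i1 = 41.52 cm.
The intermediate image is 41.52 cm to the right of lens 1, which is 49.9 − (41.52) = 8.380 cm to the left of lens 2, so d_o2 = +8.380 cm.
Lens 2: 1/d_i2 = 1/f₂ − 1/d_o2 = 1/(16.0) − 1/(8.380) = -0.05683, so d_i2 = -17.6 cm.
The final image is virtual, 17.6 cm to the left of lens 2 (overall magnification ≈ -0.57).

17.6 cm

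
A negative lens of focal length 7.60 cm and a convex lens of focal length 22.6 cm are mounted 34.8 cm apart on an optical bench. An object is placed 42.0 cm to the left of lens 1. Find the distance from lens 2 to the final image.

50.0 cm

Lens 1 is diverging, so f₁ = −7.60 cm.
Lens 1: 1/d_i1 = 1/f₁ − 1/d_o1 = 1/(-7.60) − 1/(42.0) = -0.1554, so d_i1 = -6.435 cm.
The intermediate image is 6.435 cm to the left of lens 1 (virtual), which is 34.8 − (-6.435) = 41.23 cm to the left of lens 2, so d_o2 = +41.23 cm.
Lens 2: 1/d_i2 = 1/f₂ − 1/d_o2 = 1/(22.6) − 1/(41.23) = 0.01999, so d_i2 = 50.0 cm.
The final image is real, 50.0 cm to the right of lens 2 (overall magnification ≈ -0.19).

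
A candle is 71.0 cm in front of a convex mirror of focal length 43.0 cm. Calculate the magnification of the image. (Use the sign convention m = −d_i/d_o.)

m = +0.377

For a convex mirror, f = -43.0 cm.
1/d_i = 1/f − 1/d_o = 1/(-43.00) − 1/(71.0) = -0.03734, so d_i = -26.78 cm.
m = −d_i/d_o = −(-26.78)/(71.0) = +0.377.
The image is virtual, upright and reduced, behind the mirror.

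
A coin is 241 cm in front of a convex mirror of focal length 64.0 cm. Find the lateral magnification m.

For a convex mirror, f = -64.0 cm.
1/d_i = 1/f − 1/d_o = 1/(-64.00) − 1/(241) = -0.01977, so d_i = -50.57 cm.
m = −d_i/d_o = −(-50.57)/(241) = +0.210.
The image is virtual, upright and reduced, behind the mirror.

m = +0.210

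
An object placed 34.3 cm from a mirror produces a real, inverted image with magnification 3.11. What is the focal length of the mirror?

f = 26.0 cm (concave)

m = −d_i/d_o ⇒ d_i = −m·d_o = −(-3.11)·(34.3) = 106.7 cm.
1/f = 1/d_o + 1/d_i = 1/(34.3) + 1/(106.7) = 0.03853, so f = 26.0 cm.
Since f is positive, the mirror is concave.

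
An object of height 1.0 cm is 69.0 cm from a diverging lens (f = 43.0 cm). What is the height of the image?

For a diverging lens, f = -43.0 cm.
1/d_i = 1/f − 1/d_o = 1/(-43.00) − 1/(69.0) = -0.03775, so d_i = -26.49 cm.
m = −d_i/d_o = +0.3839.
|h_i| = |m|·h_o = 0.3839 × 1.0 = 0.384 cm. The image is virtual, upright and reduced, on the same side as the object.

0.384 cm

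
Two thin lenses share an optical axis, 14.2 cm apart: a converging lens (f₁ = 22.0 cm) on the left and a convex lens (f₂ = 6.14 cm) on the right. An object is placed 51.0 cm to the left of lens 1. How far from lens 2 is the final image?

Lens 1: 1/d_i1 = 1/f₁ − 1/d_o1 = 1/(22.0) − 1/(51.0) = 0.02585, so d_i1 = 38.69 cm.
The intermediate image is 38.69 cm to the right of lens 1, which lies 24.49 cm to the right of lens 2 — a virtual object — so d_o2 = −24.49 cm.
Lens 2: 1/d_i2 = 1/f₂ − 1/d_o2 = 1/(6.14) − 1/(-24.49) = 0.2037, so d_i2 = 4.91 cm.
The final image is real, 4.91 cm to the right of lens 2 (overall magnification ≈ -0.15).

4.91 cm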